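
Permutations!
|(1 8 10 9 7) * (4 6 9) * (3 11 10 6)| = 20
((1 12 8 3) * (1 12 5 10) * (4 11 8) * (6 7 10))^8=((1 5 6 7 10)(3 12 4 11 8))^8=(1 7 5 10 6)(3 11 12 8 4)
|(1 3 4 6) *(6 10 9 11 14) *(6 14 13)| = 8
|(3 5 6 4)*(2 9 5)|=6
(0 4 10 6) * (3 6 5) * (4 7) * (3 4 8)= (0 7 8 3 6)(4 10 5)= [7, 1, 2, 6, 10, 4, 0, 8, 3, 9, 5]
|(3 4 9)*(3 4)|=2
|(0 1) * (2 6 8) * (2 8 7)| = |(8)(0 1)(2 6 7)| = 6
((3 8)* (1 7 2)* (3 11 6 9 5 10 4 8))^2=((1 7 2)(4 8 11 6 9 5 10))^2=(1 2 7)(4 11 9 10 8 6 5)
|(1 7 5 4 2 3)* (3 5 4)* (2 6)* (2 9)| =8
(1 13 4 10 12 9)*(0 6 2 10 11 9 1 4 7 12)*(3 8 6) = (0 3 8 6 2 10)(1 13 7 12)(4 11 9) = [3, 13, 10, 8, 11, 5, 2, 12, 6, 4, 0, 9, 1, 7]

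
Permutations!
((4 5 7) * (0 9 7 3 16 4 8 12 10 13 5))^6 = (0 13 9 5 7 3 8 16 12 4 10)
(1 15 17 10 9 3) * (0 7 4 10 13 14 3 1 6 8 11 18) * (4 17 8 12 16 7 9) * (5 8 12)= (0 9 1 15 12 16 7 17 13 14 3 6 5 8 11 18)(4 10)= [9, 15, 2, 6, 10, 8, 5, 17, 11, 1, 4, 18, 16, 14, 3, 12, 7, 13, 0]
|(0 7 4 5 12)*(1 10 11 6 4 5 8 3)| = |(0 7 5 12)(1 10 11 6 4 8 3)| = 28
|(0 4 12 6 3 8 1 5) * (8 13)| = |(0 4 12 6 3 13 8 1 5)| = 9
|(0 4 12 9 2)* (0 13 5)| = 7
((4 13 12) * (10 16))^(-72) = ((4 13 12)(10 16))^(-72) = (16)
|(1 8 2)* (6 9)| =6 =|(1 8 2)(6 9)|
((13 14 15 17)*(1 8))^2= (13 15)(14 17)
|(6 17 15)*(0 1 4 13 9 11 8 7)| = |(0 1 4 13 9 11 8 7)(6 17 15)| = 24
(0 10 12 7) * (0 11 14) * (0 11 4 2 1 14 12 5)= (0 10 5)(1 14 11 12 7 4 2)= [10, 14, 1, 3, 2, 0, 6, 4, 8, 9, 5, 12, 7, 13, 11]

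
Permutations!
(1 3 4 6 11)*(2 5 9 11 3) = (1 2 5 9 11)(3 4 6) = [0, 2, 5, 4, 6, 9, 3, 7, 8, 11, 10, 1]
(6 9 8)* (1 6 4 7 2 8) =(1 6 9)(2 8 4 7) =[0, 6, 8, 3, 7, 5, 9, 2, 4, 1]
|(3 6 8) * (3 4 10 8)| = 6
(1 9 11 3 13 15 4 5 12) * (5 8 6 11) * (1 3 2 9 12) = (1 12 3 13 15 4 8 6 11 2 9 5) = [0, 12, 9, 13, 8, 1, 11, 7, 6, 5, 10, 2, 3, 15, 14, 4]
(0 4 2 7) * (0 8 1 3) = (0 4 2 7 8 1 3) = [4, 3, 7, 0, 2, 5, 6, 8, 1]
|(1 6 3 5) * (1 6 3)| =4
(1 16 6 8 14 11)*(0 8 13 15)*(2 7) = (0 8 14 11 1 16 6 13 15)(2 7) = [8, 16, 7, 3, 4, 5, 13, 2, 14, 9, 10, 1, 12, 15, 11, 0, 6]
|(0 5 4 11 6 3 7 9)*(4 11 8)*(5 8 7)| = 20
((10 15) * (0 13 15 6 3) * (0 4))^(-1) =(0 4 3 6 10 15 13)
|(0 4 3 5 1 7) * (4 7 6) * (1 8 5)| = 4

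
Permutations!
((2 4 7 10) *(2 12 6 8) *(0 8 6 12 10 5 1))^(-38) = ((12)(0 8 2 4 7 5 1))^(-38) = (12)(0 7 8 5 2 1 4)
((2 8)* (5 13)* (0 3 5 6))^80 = (13)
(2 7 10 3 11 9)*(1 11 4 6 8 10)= (1 11 9 2 7)(3 4 6 8 10)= [0, 11, 7, 4, 6, 5, 8, 1, 10, 2, 3, 9]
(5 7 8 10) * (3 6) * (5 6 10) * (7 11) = [0, 1, 2, 10, 4, 11, 3, 8, 5, 9, 6, 7] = (3 10 6)(5 11 7 8)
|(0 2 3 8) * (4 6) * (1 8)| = |(0 2 3 1 8)(4 6)| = 10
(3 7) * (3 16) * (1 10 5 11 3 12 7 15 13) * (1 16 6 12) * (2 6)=[0, 10, 6, 15, 4, 11, 12, 2, 8, 9, 5, 3, 7, 16, 14, 13, 1]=(1 10 5 11 3 15 13 16)(2 6 12 7)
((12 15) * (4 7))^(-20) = (15)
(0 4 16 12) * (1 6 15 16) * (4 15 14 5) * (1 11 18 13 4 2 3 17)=(0 15 16 12)(1 6 14 5 2 3 17)(4 11 18 13)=[15, 6, 3, 17, 11, 2, 14, 7, 8, 9, 10, 18, 0, 4, 5, 16, 12, 1, 13]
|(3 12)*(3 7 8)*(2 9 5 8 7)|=|(2 9 5 8 3 12)|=6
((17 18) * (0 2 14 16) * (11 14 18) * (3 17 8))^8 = ((0 2 18 8 3 17 11 14 16))^8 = (0 16 14 11 17 3 8 18 2)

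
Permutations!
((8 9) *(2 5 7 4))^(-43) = ((2 5 7 4)(8 9))^(-43) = (2 5 7 4)(8 9)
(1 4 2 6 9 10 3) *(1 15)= (1 4 2 6 9 10 3 15)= [0, 4, 6, 15, 2, 5, 9, 7, 8, 10, 3, 11, 12, 13, 14, 1]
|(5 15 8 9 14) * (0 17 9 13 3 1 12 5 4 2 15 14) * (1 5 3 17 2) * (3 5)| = 35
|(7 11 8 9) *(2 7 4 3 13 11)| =6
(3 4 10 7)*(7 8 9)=(3 4 10 8 9 7)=[0, 1, 2, 4, 10, 5, 6, 3, 9, 7, 8]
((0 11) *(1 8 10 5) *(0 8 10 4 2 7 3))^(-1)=(0 3 7 2 4 8 11)(1 5 10)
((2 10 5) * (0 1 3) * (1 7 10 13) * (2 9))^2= ((0 7 10 5 9 2 13 1 3))^2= (0 10 9 13 3 7 5 2 1)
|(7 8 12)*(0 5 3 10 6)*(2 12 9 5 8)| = |(0 8 9 5 3 10 6)(2 12 7)| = 21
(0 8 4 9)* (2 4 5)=(0 8 5 2 4 9)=[8, 1, 4, 3, 9, 2, 6, 7, 5, 0]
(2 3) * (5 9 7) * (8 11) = (2 3)(5 9 7)(8 11) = [0, 1, 3, 2, 4, 9, 6, 5, 11, 7, 10, 8]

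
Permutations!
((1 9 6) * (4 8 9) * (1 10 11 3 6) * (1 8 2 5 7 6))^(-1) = (1 3 11 10 6 7 5 2 4)(8 9)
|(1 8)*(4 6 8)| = 4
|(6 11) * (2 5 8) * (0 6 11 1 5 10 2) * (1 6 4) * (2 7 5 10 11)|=|(0 4 1 10 7 5 8)(2 11)|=14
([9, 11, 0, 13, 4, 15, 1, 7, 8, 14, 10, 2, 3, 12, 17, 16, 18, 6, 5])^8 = (18)(3 12 13)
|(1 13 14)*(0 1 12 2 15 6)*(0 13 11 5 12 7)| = 11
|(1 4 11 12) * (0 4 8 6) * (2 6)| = |(0 4 11 12 1 8 2 6)| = 8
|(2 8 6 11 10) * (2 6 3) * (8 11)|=6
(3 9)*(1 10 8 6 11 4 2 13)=(1 10 8 6 11 4 2 13)(3 9)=[0, 10, 13, 9, 2, 5, 11, 7, 6, 3, 8, 4, 12, 1]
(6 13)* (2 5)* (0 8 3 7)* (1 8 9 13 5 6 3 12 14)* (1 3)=(0 9 13 1 8 12 14 3 7)(2 6 5)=[9, 8, 6, 7, 4, 2, 5, 0, 12, 13, 10, 11, 14, 1, 3]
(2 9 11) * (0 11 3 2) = (0 11)(2 9 3) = [11, 1, 9, 2, 4, 5, 6, 7, 8, 3, 10, 0]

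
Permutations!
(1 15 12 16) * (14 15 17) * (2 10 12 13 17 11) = (1 11 2 10 12 16)(13 17 14 15) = [0, 11, 10, 3, 4, 5, 6, 7, 8, 9, 12, 2, 16, 17, 15, 13, 1, 14]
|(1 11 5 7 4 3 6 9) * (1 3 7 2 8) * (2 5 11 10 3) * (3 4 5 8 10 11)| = |(1 11 3 6 9 2 10 4 7 5 8)| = 11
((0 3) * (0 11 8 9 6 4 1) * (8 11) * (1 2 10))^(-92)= (11)(0 10 4 9 3 1 2 6 8)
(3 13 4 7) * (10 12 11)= [0, 1, 2, 13, 7, 5, 6, 3, 8, 9, 12, 10, 11, 4]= (3 13 4 7)(10 12 11)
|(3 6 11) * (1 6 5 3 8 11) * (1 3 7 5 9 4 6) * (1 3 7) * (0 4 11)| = |(0 4 6 7 5 1 3 9 11 8)| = 10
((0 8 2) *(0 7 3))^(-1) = ((0 8 2 7 3))^(-1) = (0 3 7 2 8)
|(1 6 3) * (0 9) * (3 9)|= 5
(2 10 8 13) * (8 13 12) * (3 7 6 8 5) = (2 10 13)(3 7 6 8 12 5) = [0, 1, 10, 7, 4, 3, 8, 6, 12, 9, 13, 11, 5, 2]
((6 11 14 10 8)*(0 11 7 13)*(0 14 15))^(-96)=(15)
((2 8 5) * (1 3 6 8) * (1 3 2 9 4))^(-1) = (1 4 9 5 8 6 3 2)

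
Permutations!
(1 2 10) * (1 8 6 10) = (1 2)(6 10 8) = [0, 2, 1, 3, 4, 5, 10, 7, 6, 9, 8]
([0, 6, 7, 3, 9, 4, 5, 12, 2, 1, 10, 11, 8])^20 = (12)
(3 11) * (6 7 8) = (3 11)(6 7 8) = [0, 1, 2, 11, 4, 5, 7, 8, 6, 9, 10, 3]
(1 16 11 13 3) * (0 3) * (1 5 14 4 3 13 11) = (0 13)(1 16)(3 5 14 4) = [13, 16, 2, 5, 3, 14, 6, 7, 8, 9, 10, 11, 12, 0, 4, 15, 1]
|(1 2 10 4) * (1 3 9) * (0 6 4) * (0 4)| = 6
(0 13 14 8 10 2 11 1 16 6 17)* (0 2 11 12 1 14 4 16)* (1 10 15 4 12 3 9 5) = (0 13 12 10 11 14 8 15 4 16 6 17 2 3 9 5 1) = [13, 0, 3, 9, 16, 1, 17, 7, 15, 5, 11, 14, 10, 12, 8, 4, 6, 2]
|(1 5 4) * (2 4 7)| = |(1 5 7 2 4)| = 5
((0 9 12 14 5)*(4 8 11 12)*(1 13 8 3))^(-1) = (0 5 14 12 11 8 13 1 3 4 9)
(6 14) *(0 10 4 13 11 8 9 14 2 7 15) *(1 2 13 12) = (0 10 4 12 1 2 7 15)(6 13 11 8 9 14) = [10, 2, 7, 3, 12, 5, 13, 15, 9, 14, 4, 8, 1, 11, 6, 0]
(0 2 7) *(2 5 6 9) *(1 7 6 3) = (0 5 3 1 7)(2 6 9) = [5, 7, 6, 1, 4, 3, 9, 0, 8, 2]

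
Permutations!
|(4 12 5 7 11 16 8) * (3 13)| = 14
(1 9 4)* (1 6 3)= (1 9 4 6 3)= [0, 9, 2, 1, 6, 5, 3, 7, 8, 4]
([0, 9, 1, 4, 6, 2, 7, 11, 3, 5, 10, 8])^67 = [0, 2, 5, 4, 6, 9, 7, 11, 3, 1, 10, 8]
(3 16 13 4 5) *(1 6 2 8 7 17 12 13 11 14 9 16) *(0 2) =(0 2 8 7 17 12 13 4 5 3 1 6)(9 16 11 14) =[2, 6, 8, 1, 5, 3, 0, 17, 7, 16, 10, 14, 13, 4, 9, 15, 11, 12]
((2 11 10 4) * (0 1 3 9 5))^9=((0 1 3 9 5)(2 11 10 4))^9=(0 5 9 3 1)(2 11 10 4)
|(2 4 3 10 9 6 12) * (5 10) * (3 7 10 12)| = 9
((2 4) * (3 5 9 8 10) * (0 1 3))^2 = (0 3 9 10 1 5 8)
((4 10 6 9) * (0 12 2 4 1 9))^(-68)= (0 10 2)(4 12 6)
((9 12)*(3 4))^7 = ((3 4)(9 12))^7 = (3 4)(9 12)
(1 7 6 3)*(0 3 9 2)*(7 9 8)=(0 3 1 9 2)(6 8 7)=[3, 9, 0, 1, 4, 5, 8, 6, 7, 2]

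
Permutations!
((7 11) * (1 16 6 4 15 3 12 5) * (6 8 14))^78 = (1 12 15 6 8)(3 4 14 16 5)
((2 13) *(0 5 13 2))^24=((0 5 13))^24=(13)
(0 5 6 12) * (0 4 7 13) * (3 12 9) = [5, 1, 2, 12, 7, 6, 9, 13, 8, 3, 10, 11, 4, 0] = (0 5 6 9 3 12 4 7 13)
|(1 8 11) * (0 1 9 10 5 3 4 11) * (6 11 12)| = 24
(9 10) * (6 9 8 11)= (6 9 10 8 11)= [0, 1, 2, 3, 4, 5, 9, 7, 11, 10, 8, 6]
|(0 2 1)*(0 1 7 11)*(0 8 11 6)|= |(0 2 7 6)(8 11)|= 4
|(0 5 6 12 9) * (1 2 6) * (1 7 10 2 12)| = 9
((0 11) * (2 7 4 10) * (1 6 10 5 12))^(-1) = ((0 11)(1 6 10 2 7 4 5 12))^(-1) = (0 11)(1 12 5 4 7 2 10 6)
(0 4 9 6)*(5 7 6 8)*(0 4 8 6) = (0 8 5 7)(4 9 6) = [8, 1, 2, 3, 9, 7, 4, 0, 5, 6]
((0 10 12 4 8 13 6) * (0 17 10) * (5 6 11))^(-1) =((4 8 13 11 5 6 17 10 12))^(-1) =(4 12 10 17 6 5 11 13 8)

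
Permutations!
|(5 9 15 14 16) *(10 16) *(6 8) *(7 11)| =|(5 9 15 14 10 16)(6 8)(7 11)| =6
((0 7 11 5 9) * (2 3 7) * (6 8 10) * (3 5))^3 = (11)(0 9 5 2)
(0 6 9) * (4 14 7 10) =(0 6 9)(4 14 7 10) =[6, 1, 2, 3, 14, 5, 9, 10, 8, 0, 4, 11, 12, 13, 7]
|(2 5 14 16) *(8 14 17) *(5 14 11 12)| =15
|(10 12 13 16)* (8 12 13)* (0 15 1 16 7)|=14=|(0 15 1 16 10 13 7)(8 12)|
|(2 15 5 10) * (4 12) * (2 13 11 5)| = |(2 15)(4 12)(5 10 13 11)| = 4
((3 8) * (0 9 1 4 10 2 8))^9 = (0 9 1 4 10 2 8 3) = ((0 9 1 4 10 2 8 3))^9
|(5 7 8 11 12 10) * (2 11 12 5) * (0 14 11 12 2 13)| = |(0 14 11 5 7 8 2 12 10 13)| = 10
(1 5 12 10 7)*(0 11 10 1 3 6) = [11, 5, 2, 6, 4, 12, 0, 3, 8, 9, 7, 10, 1] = (0 11 10 7 3 6)(1 5 12)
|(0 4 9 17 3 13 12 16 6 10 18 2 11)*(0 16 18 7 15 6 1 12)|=|(0 4 9 17 3 13)(1 12 18 2 11 16)(6 10 7 15)|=12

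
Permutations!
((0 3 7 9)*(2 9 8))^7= (0 3 7 8 2 9)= ((0 3 7 8 2 9))^7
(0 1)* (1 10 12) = (0 10 12 1) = [10, 0, 2, 3, 4, 5, 6, 7, 8, 9, 12, 11, 1]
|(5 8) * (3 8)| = 3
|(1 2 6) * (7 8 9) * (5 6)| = |(1 2 5 6)(7 8 9)| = 12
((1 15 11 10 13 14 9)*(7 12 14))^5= (1 7 15 12 11 14 10 9 13)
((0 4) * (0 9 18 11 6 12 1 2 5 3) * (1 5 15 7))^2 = (0 9 11 12 3 4 18 6 5)(1 15)(2 7)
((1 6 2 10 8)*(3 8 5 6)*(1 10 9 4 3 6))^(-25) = ((1 6 2 9 4 3 8 10 5))^(-25) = (1 2 4 8 5 6 9 3 10)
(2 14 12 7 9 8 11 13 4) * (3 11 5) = [0, 1, 14, 11, 2, 3, 6, 9, 5, 8, 10, 13, 7, 4, 12] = (2 14 12 7 9 8 5 3 11 13 4)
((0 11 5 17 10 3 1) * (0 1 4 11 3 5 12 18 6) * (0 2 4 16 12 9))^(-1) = (0 9 11 4 2 6 18 12 16 3)(5 10 17)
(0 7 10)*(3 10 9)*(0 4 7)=(3 10 4 7 9)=[0, 1, 2, 10, 7, 5, 6, 9, 8, 3, 4]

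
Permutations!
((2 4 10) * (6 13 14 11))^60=((2 4 10)(6 13 14 11))^60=(14)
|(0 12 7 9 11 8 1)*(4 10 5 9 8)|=|(0 12 7 8 1)(4 10 5 9 11)|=5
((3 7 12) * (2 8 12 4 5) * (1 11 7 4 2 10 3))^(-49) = (1 12 8 2 7 11)(3 10 5 4)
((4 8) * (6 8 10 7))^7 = ((4 10 7 6 8))^7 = (4 7 8 10 6)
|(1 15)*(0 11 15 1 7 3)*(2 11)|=|(0 2 11 15 7 3)|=6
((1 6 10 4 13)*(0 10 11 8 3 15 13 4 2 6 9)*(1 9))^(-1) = ((0 10 2 6 11 8 3 15 13 9))^(-1) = (0 9 13 15 3 8 11 6 2 10)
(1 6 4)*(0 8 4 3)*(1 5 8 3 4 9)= [3, 6, 2, 0, 5, 8, 4, 7, 9, 1]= (0 3)(1 6 4 5 8 9)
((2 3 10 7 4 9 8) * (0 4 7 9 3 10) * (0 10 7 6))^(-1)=(0 6 7 2 8 9 10 3 4)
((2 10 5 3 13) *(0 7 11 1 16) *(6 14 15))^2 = ((0 7 11 1 16)(2 10 5 3 13)(6 14 15))^2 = (0 11 16 7 1)(2 5 13 10 3)(6 15 14)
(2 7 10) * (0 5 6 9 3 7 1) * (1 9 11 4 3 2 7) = (0 5 6 11 4 3 1)(2 9)(7 10) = [5, 0, 9, 1, 3, 6, 11, 10, 8, 2, 7, 4]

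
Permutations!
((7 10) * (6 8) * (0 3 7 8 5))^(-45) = (0 8 3 6 7 5 10)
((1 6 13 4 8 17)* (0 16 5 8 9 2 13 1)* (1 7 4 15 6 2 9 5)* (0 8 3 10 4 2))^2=((0 16 1)(2 13 15 6 7)(3 10 4 5)(8 17))^2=(17)(0 1 16)(2 15 7 13 6)(3 4)(5 10)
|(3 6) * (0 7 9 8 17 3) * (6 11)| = 8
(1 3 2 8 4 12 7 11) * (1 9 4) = (1 3 2 8)(4 12 7 11 9) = [0, 3, 8, 2, 12, 5, 6, 11, 1, 4, 10, 9, 7]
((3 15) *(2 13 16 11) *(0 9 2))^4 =(0 16 2)(9 11 13)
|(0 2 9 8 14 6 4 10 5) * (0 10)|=14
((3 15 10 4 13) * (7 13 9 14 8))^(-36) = (15)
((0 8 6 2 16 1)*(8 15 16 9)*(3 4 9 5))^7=(0 1 16 15)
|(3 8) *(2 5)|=|(2 5)(3 8)|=2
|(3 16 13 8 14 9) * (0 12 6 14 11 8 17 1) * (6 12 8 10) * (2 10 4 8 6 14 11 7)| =15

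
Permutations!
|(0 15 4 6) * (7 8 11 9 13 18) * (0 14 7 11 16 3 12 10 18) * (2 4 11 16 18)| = 55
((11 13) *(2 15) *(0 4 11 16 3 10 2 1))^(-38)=(0 11 16 10 15)(1 4 13 3 2)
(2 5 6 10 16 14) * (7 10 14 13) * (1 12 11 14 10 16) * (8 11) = (1 12 8 11 14 2 5 6 10)(7 16 13) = [0, 12, 5, 3, 4, 6, 10, 16, 11, 9, 1, 14, 8, 7, 2, 15, 13]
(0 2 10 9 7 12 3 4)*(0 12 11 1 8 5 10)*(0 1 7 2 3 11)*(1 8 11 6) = (0 3 4 12 6 1 11 7)(2 8 5 10 9) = [3, 11, 8, 4, 12, 10, 1, 0, 5, 2, 9, 7, 6]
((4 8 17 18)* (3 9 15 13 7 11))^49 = (3 9 15 13 7 11)(4 8 17 18)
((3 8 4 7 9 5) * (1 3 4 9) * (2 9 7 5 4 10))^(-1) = (1 7 8 3)(2 10 5 4 9)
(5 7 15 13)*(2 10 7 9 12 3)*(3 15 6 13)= (2 10 7 6 13 5 9 12 15 3)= [0, 1, 10, 2, 4, 9, 13, 6, 8, 12, 7, 11, 15, 5, 14, 3]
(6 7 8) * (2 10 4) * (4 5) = (2 10 5 4)(6 7 8) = [0, 1, 10, 3, 2, 4, 7, 8, 6, 9, 5]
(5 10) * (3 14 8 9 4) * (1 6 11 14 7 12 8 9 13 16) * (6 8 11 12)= [0, 8, 2, 7, 3, 10, 12, 6, 13, 4, 5, 14, 11, 16, 9, 15, 1]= (1 8 13 16)(3 7 6 12 11 14 9 4)(5 10)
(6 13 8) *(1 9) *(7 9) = [0, 7, 2, 3, 4, 5, 13, 9, 6, 1, 10, 11, 12, 8] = (1 7 9)(6 13 8)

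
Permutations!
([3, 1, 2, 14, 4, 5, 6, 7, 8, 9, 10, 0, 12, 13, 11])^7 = (0 11 14 3)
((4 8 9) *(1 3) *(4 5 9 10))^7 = ((1 3)(4 8 10)(5 9))^7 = (1 3)(4 8 10)(5 9)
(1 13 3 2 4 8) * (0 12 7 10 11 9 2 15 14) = [12, 13, 4, 15, 8, 5, 6, 10, 1, 2, 11, 9, 7, 3, 0, 14] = (0 12 7 10 11 9 2 4 8 1 13 3 15 14)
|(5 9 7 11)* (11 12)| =|(5 9 7 12 11)| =5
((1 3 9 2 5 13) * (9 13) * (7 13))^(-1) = (1 13 7 3)(2 9 5)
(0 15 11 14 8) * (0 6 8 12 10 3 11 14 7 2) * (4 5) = (0 15 14 12 10 3 11 7 2)(4 5)(6 8) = [15, 1, 0, 11, 5, 4, 8, 2, 6, 9, 3, 7, 10, 13, 12, 14]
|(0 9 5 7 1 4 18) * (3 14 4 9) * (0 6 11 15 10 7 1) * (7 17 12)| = 12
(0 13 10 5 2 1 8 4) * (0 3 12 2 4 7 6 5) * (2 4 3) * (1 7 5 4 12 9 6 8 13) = (0 1 13 10)(2 7 8 5 3 9 6 4) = [1, 13, 7, 9, 2, 3, 4, 8, 5, 6, 0, 11, 12, 10]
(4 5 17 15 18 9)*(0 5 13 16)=(0 5 17 15 18 9 4 13 16)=[5, 1, 2, 3, 13, 17, 6, 7, 8, 4, 10, 11, 12, 16, 14, 18, 0, 15, 9]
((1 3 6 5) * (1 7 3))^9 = ((3 6 5 7))^9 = (3 6 5 7)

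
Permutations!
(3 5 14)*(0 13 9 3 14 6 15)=(0 13 9 3 5 6 15)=[13, 1, 2, 5, 4, 6, 15, 7, 8, 3, 10, 11, 12, 9, 14, 0]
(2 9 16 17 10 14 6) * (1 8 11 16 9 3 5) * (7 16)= [0, 8, 3, 5, 4, 1, 2, 16, 11, 9, 14, 7, 12, 13, 6, 15, 17, 10]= (1 8 11 7 16 17 10 14 6 2 3 5)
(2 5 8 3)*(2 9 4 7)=(2 5 8 3 9 4 7)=[0, 1, 5, 9, 7, 8, 6, 2, 3, 4]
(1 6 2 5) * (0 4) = (0 4)(1 6 2 5) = [4, 6, 5, 3, 0, 1, 2]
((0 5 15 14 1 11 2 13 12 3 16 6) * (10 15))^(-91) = (16)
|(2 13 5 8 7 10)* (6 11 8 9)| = 9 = |(2 13 5 9 6 11 8 7 10)|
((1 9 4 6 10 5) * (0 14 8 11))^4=((0 14 8 11)(1 9 4 6 10 5))^4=(14)(1 10 4)(5 6 9)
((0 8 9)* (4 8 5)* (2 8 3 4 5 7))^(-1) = (0 9 8 2 7)(3 4)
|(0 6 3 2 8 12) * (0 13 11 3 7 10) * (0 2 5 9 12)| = |(0 6 7 10 2 8)(3 5 9 12 13 11)| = 6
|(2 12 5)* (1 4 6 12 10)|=|(1 4 6 12 5 2 10)|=7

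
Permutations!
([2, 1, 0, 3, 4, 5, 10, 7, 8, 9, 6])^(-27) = (0 2)(6 10)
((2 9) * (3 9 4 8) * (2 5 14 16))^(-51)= ((2 4 8 3 9 5 14 16))^(-51)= (2 5 8 16 9 4 14 3)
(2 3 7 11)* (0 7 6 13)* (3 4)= (0 7 11 2 4 3 6 13)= [7, 1, 4, 6, 3, 5, 13, 11, 8, 9, 10, 2, 12, 0]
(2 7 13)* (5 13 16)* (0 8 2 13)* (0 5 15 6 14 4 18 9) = (0 8 2 7 16 15 6 14 4 18 9) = [8, 1, 7, 3, 18, 5, 14, 16, 2, 0, 10, 11, 12, 13, 4, 6, 15, 17, 9]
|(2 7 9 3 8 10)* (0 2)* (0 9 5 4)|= 20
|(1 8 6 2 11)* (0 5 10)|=|(0 5 10)(1 8 6 2 11)|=15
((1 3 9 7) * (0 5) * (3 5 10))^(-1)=((0 10 3 9 7 1 5))^(-1)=(0 5 1 7 9 3 10)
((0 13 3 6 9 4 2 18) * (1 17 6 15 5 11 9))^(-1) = (0 18 2 4 9 11 5 15 3 13)(1 6 17)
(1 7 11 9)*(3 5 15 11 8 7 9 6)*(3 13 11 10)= [0, 9, 2, 5, 4, 15, 13, 8, 7, 1, 3, 6, 12, 11, 14, 10]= (1 9)(3 5 15 10)(6 13 11)(7 8)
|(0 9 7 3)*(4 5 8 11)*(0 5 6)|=9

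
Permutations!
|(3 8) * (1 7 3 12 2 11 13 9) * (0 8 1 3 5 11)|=28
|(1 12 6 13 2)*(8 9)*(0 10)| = |(0 10)(1 12 6 13 2)(8 9)| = 10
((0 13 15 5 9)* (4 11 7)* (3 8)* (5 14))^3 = (0 14)(3 8)(5 13)(9 15)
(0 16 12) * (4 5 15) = (0 16 12)(4 5 15) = [16, 1, 2, 3, 5, 15, 6, 7, 8, 9, 10, 11, 0, 13, 14, 4, 12]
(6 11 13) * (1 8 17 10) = (1 8 17 10)(6 11 13) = [0, 8, 2, 3, 4, 5, 11, 7, 17, 9, 1, 13, 12, 6, 14, 15, 16, 10]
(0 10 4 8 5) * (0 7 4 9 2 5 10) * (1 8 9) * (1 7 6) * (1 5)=(1 8 10 7 4 9 2)(5 6)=[0, 8, 1, 3, 9, 6, 5, 4, 10, 2, 7]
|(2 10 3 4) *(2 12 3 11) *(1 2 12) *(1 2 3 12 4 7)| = 12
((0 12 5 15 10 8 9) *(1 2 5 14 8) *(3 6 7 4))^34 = (0 9 8 14 12)(1 10 15 5 2)(3 7)(4 6)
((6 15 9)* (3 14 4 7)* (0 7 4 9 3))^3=(0 7)(3 6 14 15 9)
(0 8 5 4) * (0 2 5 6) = (0 8 6)(2 5 4) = [8, 1, 5, 3, 2, 4, 0, 7, 6]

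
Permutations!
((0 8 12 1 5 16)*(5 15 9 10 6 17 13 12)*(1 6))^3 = (0 16 5 8)(1 10 9 15)(6 12 13 17)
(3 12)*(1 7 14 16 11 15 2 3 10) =(1 7 14 16 11 15 2 3 12 10) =[0, 7, 3, 12, 4, 5, 6, 14, 8, 9, 1, 15, 10, 13, 16, 2, 11]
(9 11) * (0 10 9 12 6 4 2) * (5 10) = (0 5 10 9 11 12 6 4 2) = [5, 1, 0, 3, 2, 10, 4, 7, 8, 11, 9, 12, 6]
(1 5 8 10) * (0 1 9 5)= (0 1)(5 8 10 9)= [1, 0, 2, 3, 4, 8, 6, 7, 10, 5, 9]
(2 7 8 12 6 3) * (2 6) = [0, 1, 7, 6, 4, 5, 3, 8, 12, 9, 10, 11, 2] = (2 7 8 12)(3 6)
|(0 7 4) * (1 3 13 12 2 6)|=|(0 7 4)(1 3 13 12 2 6)|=6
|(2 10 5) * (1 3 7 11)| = 12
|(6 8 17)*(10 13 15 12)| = |(6 8 17)(10 13 15 12)| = 12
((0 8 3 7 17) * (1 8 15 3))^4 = ((0 15 3 7 17)(1 8))^4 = (0 17 7 3 15)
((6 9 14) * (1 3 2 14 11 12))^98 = ((1 3 2 14 6 9 11 12))^98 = (1 2 6 11)(3 14 9 12)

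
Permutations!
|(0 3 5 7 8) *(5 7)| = |(0 3 7 8)| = 4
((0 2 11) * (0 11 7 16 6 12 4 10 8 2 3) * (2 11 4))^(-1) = (0 3)(2 12 6 16 7)(4 11 8 10)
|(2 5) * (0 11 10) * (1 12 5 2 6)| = 12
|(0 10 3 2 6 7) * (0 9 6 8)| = 15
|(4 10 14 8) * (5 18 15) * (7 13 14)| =6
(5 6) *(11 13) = (5 6)(11 13) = [0, 1, 2, 3, 4, 6, 5, 7, 8, 9, 10, 13, 12, 11]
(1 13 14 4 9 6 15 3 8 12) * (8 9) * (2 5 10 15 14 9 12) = [0, 13, 5, 12, 8, 10, 14, 7, 2, 6, 15, 11, 1, 9, 4, 3] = (1 13 9 6 14 4 8 2 5 10 15 3 12)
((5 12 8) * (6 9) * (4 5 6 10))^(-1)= ((4 5 12 8 6 9 10))^(-1)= (4 10 9 6 8 12 5)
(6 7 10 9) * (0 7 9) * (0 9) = [7, 1, 2, 3, 4, 5, 0, 10, 8, 6, 9] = (0 7 10 9 6)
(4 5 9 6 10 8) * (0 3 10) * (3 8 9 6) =(0 8 4 5 6)(3 10 9) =[8, 1, 2, 10, 5, 6, 0, 7, 4, 3, 9]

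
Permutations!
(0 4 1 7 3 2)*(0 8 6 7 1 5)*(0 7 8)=[4, 1, 0, 2, 5, 7, 8, 3, 6]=(0 4 5 7 3 2)(6 8)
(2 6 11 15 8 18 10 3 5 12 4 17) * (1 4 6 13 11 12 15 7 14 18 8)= (1 4 17 2 13 11 7 14 18 10 3 5 15)(6 12)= [0, 4, 13, 5, 17, 15, 12, 14, 8, 9, 3, 7, 6, 11, 18, 1, 16, 2, 10]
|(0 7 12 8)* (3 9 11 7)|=|(0 3 9 11 7 12 8)|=7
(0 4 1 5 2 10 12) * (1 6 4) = (0 1 5 2 10 12)(4 6) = [1, 5, 10, 3, 6, 2, 4, 7, 8, 9, 12, 11, 0]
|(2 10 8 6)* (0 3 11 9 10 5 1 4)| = 11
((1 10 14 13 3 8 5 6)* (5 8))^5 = (1 5 13 10 6 3 14)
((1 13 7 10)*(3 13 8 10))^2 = (1 10 8)(3 7 13) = ((1 8 10)(3 13 7))^2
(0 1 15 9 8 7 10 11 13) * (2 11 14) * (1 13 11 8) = (0 13)(1 15 9)(2 8 7 10 14) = [13, 15, 8, 3, 4, 5, 6, 10, 7, 1, 14, 11, 12, 0, 2, 9]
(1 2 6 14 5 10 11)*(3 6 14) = [0, 2, 14, 6, 4, 10, 3, 7, 8, 9, 11, 1, 12, 13, 5] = (1 2 14 5 10 11)(3 6)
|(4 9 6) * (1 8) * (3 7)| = 6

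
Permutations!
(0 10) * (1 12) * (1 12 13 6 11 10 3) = [3, 13, 2, 1, 4, 5, 11, 7, 8, 9, 0, 10, 12, 6] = (0 3 1 13 6 11 10)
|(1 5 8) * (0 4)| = 6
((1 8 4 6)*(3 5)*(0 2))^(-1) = (0 2)(1 6 4 8)(3 5)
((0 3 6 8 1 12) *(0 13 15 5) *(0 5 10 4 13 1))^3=((0 3 6 8)(1 12)(4 13 15 10))^3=(0 8 6 3)(1 12)(4 10 15 13)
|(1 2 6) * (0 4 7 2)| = 6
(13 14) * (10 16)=[0, 1, 2, 3, 4, 5, 6, 7, 8, 9, 16, 11, 12, 14, 13, 15, 10]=(10 16)(13 14)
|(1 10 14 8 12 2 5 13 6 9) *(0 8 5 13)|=|(0 8 12 2 13 6 9 1 10 14 5)|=11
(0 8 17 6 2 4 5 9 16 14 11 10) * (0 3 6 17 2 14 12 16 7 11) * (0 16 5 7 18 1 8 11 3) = [11, 8, 4, 6, 7, 9, 14, 3, 2, 18, 0, 10, 5, 13, 16, 15, 12, 17, 1] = (0 11 10)(1 8 2 4 7 3 6 14 16 12 5 9 18)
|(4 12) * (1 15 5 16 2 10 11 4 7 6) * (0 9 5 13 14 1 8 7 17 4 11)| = |(0 9 5 16 2 10)(1 15 13 14)(4 12 17)(6 8 7)| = 12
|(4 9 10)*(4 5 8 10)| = |(4 9)(5 8 10)| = 6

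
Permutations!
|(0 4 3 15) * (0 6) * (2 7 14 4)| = |(0 2 7 14 4 3 15 6)| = 8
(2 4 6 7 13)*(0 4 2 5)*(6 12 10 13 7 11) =(0 4 12 10 13 5)(6 11) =[4, 1, 2, 3, 12, 0, 11, 7, 8, 9, 13, 6, 10, 5]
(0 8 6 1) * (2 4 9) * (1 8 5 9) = (0 5 9 2 4 1)(6 8) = [5, 0, 4, 3, 1, 9, 8, 7, 6, 2]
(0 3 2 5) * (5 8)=(0 3 2 8 5)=[3, 1, 8, 2, 4, 0, 6, 7, 5]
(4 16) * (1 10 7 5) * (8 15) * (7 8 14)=[0, 10, 2, 3, 16, 1, 6, 5, 15, 9, 8, 11, 12, 13, 7, 14, 4]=(1 10 8 15 14 7 5)(4 16)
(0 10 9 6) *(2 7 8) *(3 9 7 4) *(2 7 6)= (0 10 6)(2 4 3 9)(7 8)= [10, 1, 4, 9, 3, 5, 0, 8, 7, 2, 6]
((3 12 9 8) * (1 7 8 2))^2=(1 8 12 2 7 3 9)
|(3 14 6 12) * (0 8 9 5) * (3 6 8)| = |(0 3 14 8 9 5)(6 12)| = 6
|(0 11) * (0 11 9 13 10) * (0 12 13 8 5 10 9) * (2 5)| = |(2 5 10 12 13 9 8)| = 7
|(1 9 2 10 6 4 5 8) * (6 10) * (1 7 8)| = |(10)(1 9 2 6 4 5)(7 8)| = 6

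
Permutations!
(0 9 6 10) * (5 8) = (0 9 6 10)(5 8) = [9, 1, 2, 3, 4, 8, 10, 7, 5, 6, 0]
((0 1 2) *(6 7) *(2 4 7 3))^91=(7)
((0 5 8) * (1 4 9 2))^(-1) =(0 8 5)(1 2 9 4)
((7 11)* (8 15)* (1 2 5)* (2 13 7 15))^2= (1 7 15 2)(5 13 11 8)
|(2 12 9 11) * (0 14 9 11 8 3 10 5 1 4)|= 9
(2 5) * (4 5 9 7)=(2 9 7 4 5)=[0, 1, 9, 3, 5, 2, 6, 4, 8, 7]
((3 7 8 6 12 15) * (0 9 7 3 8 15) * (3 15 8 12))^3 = (0 8 15 9 6 12 7 3)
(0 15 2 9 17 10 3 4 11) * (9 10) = (0 15 2 10 3 4 11)(9 17) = [15, 1, 10, 4, 11, 5, 6, 7, 8, 17, 3, 0, 12, 13, 14, 2, 16, 9]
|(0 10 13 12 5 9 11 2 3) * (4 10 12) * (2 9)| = |(0 12 5 2 3)(4 10 13)(9 11)| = 30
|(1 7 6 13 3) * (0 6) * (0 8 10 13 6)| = |(1 7 8 10 13 3)| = 6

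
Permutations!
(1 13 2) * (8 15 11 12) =[0, 13, 1, 3, 4, 5, 6, 7, 15, 9, 10, 12, 8, 2, 14, 11] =(1 13 2)(8 15 11 12)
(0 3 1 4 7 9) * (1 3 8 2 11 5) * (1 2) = (0 8 1 4 7 9)(2 11 5) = [8, 4, 11, 3, 7, 2, 6, 9, 1, 0, 10, 5]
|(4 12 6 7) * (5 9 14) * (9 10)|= 4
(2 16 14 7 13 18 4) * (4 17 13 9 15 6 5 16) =(2 4)(5 16 14 7 9 15 6)(13 18 17) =[0, 1, 4, 3, 2, 16, 5, 9, 8, 15, 10, 11, 12, 18, 7, 6, 14, 13, 17]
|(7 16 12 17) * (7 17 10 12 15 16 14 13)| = |(17)(7 14 13)(10 12)(15 16)| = 6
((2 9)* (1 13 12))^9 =(13)(2 9)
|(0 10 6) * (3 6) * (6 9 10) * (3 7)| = 4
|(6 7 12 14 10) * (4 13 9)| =15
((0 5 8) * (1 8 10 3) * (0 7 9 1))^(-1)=((0 5 10 3)(1 8 7 9))^(-1)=(0 3 10 5)(1 9 7 8)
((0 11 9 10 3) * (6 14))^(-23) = ((0 11 9 10 3)(6 14))^(-23) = (0 9 3 11 10)(6 14)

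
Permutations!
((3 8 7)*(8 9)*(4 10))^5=(3 9 8 7)(4 10)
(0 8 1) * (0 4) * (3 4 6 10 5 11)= [8, 6, 2, 4, 0, 11, 10, 7, 1, 9, 5, 3]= (0 8 1 6 10 5 11 3 4)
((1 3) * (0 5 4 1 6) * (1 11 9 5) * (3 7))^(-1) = (0 6 3 7 1)(4 5 9 11)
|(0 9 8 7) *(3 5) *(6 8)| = 10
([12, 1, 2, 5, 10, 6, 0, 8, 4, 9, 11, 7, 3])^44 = [6, 1, 2, 12, 8, 3, 5, 11, 7, 9, 4, 10, 0]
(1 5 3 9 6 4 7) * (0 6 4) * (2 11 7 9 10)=(0 6)(1 5 3 10 2 11 7)(4 9)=[6, 5, 11, 10, 9, 3, 0, 1, 8, 4, 2, 7]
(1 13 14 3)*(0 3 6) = [3, 13, 2, 1, 4, 5, 0, 7, 8, 9, 10, 11, 12, 14, 6] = (0 3 1 13 14 6)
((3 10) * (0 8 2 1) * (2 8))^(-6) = (10)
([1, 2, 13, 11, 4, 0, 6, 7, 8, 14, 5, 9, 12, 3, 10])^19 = [5, 0, 1, 13, 4, 10, 6, 7, 8, 11, 14, 3, 12, 2, 9]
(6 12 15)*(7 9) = (6 12 15)(7 9) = [0, 1, 2, 3, 4, 5, 12, 9, 8, 7, 10, 11, 15, 13, 14, 6]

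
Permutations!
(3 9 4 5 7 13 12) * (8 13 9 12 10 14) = [0, 1, 2, 12, 5, 7, 6, 9, 13, 4, 14, 11, 3, 10, 8] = (3 12)(4 5 7 9)(8 13 10 14)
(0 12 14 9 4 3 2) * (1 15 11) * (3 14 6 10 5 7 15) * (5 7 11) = (0 12 6 10 7 15 5 11 1 3 2)(4 14 9) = [12, 3, 0, 2, 14, 11, 10, 15, 8, 4, 7, 1, 6, 13, 9, 5]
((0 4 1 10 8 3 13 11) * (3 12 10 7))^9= (0 1 3 11 4 7 13)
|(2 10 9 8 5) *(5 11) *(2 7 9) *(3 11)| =6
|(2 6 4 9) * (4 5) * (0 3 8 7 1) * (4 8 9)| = 9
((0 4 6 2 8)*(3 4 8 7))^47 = (0 8)(2 3 6 7 4)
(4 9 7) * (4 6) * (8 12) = [0, 1, 2, 3, 9, 5, 4, 6, 12, 7, 10, 11, 8] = (4 9 7 6)(8 12)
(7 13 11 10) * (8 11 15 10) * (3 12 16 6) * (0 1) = (0 1)(3 12 16 6)(7 13 15 10)(8 11) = [1, 0, 2, 12, 4, 5, 3, 13, 11, 9, 7, 8, 16, 15, 14, 10, 6]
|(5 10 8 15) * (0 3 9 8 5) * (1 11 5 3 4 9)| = 5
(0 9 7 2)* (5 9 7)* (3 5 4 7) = (0 3 5 9 4 7 2) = [3, 1, 0, 5, 7, 9, 6, 2, 8, 4]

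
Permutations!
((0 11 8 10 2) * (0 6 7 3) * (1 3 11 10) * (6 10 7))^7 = (0 7 11 8 1 3)(2 10)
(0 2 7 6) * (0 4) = [2, 1, 7, 3, 0, 5, 4, 6] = (0 2 7 6 4)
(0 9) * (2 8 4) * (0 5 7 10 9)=[0, 1, 8, 3, 2, 7, 6, 10, 4, 5, 9]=(2 8 4)(5 7 10 9)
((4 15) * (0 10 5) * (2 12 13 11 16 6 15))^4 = (0 10 5)(2 16)(4 11)(6 12)(13 15) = ((0 10 5)(2 12 13 11 16 6 15 4))^4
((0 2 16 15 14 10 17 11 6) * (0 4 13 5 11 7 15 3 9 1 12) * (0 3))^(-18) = (1 3)(4 5 6 13 11)(7 14 17 15 10)(9 12) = ((0 2 16)(1 12 3 9)(4 13 5 11 6)(7 15 14 10 17))^(-18)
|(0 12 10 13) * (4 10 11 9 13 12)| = 7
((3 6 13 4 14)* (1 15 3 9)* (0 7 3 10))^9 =(0 15 9 4 6 7 10 1 14 13 3)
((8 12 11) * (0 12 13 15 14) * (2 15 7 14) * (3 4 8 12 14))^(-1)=((0 14)(2 15)(3 4 8 13 7)(11 12))^(-1)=(0 14)(2 15)(3 7 13 8 4)(11 12)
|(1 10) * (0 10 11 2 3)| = 6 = |(0 10 1 11 2 3)|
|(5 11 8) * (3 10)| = |(3 10)(5 11 8)| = 6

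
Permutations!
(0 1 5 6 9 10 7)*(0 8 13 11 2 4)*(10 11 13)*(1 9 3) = (13)(0 9 11 2 4)(1 5 6 3)(7 8 10) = [9, 5, 4, 1, 0, 6, 3, 8, 10, 11, 7, 2, 12, 13]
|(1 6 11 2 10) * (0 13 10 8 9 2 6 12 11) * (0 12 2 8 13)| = |(1 2 13 10)(6 12 11)(8 9)| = 12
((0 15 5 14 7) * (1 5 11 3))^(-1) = ((0 15 11 3 1 5 14 7))^(-1) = (0 7 14 5 1 3 11 15)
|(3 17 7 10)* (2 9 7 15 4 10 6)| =|(2 9 7 6)(3 17 15 4 10)| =20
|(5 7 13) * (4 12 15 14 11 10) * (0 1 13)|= 30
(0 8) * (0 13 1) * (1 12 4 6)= [8, 0, 2, 3, 6, 5, 1, 7, 13, 9, 10, 11, 4, 12]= (0 8 13 12 4 6 1)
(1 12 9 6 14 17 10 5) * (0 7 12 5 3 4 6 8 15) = (0 7 12 9 8 15)(1 5)(3 4 6 14 17 10) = [7, 5, 2, 4, 6, 1, 14, 12, 15, 8, 3, 11, 9, 13, 17, 0, 16, 10]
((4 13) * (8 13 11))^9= (4 11 8 13)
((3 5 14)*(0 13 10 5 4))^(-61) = (0 10 14 4 13 5 3)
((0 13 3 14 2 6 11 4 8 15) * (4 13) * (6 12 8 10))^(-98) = (0 8 2 3 11 10)(4 15 12 14 13 6)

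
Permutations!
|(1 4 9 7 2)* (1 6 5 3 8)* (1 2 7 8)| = 8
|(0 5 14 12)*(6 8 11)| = 12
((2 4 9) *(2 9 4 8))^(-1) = ((9)(2 8))^(-1) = (9)(2 8)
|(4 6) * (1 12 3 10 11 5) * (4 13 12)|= |(1 4 6 13 12 3 10 11 5)|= 9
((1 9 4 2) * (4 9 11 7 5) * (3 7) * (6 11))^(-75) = (1 5 11 2 7 6 4 3)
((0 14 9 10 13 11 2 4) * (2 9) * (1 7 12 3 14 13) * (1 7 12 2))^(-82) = (0 2 10 11)(1 3)(4 7 9 13)(12 14)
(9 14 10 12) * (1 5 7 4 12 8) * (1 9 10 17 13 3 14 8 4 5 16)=[0, 16, 2, 14, 12, 7, 6, 5, 9, 8, 4, 11, 10, 3, 17, 15, 1, 13]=(1 16)(3 14 17 13)(4 12 10)(5 7)(8 9)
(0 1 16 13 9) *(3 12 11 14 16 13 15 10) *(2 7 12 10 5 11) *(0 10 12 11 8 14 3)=(0 1 13 9 10)(2 7 11 3 12)(5 8 14 16 15)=[1, 13, 7, 12, 4, 8, 6, 11, 14, 10, 0, 3, 2, 9, 16, 5, 15]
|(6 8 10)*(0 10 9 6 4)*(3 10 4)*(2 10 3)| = |(0 4)(2 10)(6 8 9)| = 6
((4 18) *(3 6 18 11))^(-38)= (3 18 11 6 4)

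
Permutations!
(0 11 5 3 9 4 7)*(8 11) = [8, 1, 2, 9, 7, 3, 6, 0, 11, 4, 10, 5] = (0 8 11 5 3 9 4 7)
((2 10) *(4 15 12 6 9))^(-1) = (2 10)(4 9 6 12 15)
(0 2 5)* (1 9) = (0 2 5)(1 9) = [2, 9, 5, 3, 4, 0, 6, 7, 8, 1]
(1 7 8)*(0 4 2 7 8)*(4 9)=(0 9 4 2 7)(1 8)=[9, 8, 7, 3, 2, 5, 6, 0, 1, 4]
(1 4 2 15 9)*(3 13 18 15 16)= [0, 4, 16, 13, 2, 5, 6, 7, 8, 1, 10, 11, 12, 18, 14, 9, 3, 17, 15]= (1 4 2 16 3 13 18 15 9)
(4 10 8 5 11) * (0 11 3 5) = (0 11 4 10 8)(3 5) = [11, 1, 2, 5, 10, 3, 6, 7, 0, 9, 8, 4]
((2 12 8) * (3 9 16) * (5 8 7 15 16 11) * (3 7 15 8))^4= ((2 12 15 16 7 8)(3 9 11 5))^4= (2 7 15)(8 16 12)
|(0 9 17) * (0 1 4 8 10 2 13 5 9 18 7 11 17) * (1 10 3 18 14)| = |(0 14 1 4 8 3 18 7 11 17 10 2 13 5 9)| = 15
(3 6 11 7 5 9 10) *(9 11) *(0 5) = (0 5 11 7)(3 6 9 10) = [5, 1, 2, 6, 4, 11, 9, 0, 8, 10, 3, 7]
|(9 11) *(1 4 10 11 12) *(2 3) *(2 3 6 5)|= 6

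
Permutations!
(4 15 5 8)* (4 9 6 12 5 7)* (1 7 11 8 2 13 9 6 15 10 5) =(1 7 4 10 5 2 13 9 15 11 8 6 12) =[0, 7, 13, 3, 10, 2, 12, 4, 6, 15, 5, 8, 1, 9, 14, 11]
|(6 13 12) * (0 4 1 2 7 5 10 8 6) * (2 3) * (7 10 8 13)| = 8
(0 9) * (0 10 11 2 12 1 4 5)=[9, 4, 12, 3, 5, 0, 6, 7, 8, 10, 11, 2, 1]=(0 9 10 11 2 12 1 4 5)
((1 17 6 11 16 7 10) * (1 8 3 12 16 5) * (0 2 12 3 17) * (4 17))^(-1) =(0 1 5 11 6 17 4 8 10 7 16 12 2)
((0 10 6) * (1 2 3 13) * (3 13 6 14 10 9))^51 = ((0 9 3 6)(1 2 13)(10 14))^51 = (0 6 3 9)(10 14)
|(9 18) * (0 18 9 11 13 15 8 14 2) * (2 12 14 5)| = |(0 18 11 13 15 8 5 2)(12 14)| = 8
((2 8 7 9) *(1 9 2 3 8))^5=(1 2 7 8 3 9)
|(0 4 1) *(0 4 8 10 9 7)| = 10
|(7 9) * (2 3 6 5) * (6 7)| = |(2 3 7 9 6 5)| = 6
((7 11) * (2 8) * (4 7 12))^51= ((2 8)(4 7 11 12))^51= (2 8)(4 12 11 7)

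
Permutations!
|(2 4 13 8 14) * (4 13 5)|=4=|(2 13 8 14)(4 5)|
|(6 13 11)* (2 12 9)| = 3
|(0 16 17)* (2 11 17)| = |(0 16 2 11 17)| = 5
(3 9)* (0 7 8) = (0 7 8)(3 9) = [7, 1, 2, 9, 4, 5, 6, 8, 0, 3]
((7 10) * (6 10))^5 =((6 10 7))^5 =(6 7 10)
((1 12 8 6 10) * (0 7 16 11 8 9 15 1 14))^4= (0 8)(6 7)(10 16)(11 14)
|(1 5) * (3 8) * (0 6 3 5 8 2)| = |(0 6 3 2)(1 8 5)| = 12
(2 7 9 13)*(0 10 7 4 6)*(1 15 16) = (0 10 7 9 13 2 4 6)(1 15 16) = [10, 15, 4, 3, 6, 5, 0, 9, 8, 13, 7, 11, 12, 2, 14, 16, 1]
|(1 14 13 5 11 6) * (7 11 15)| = 8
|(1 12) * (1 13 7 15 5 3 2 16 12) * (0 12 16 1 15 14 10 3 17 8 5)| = 30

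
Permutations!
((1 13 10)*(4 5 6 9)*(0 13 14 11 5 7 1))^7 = ((0 13 10)(1 14 11 5 6 9 4 7))^7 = (0 13 10)(1 7 4 9 6 5 11 14)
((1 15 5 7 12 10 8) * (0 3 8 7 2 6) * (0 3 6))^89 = (0 6 3 8 1 15 5 2)(7 10 12)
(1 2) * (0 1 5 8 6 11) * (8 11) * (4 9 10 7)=(0 1 2 5 11)(4 9 10 7)(6 8)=[1, 2, 5, 3, 9, 11, 8, 4, 6, 10, 7, 0]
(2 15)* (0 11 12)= (0 11 12)(2 15)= [11, 1, 15, 3, 4, 5, 6, 7, 8, 9, 10, 12, 0, 13, 14, 2]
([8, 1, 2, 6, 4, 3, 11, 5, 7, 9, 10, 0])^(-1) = (0 11 6 3 5 7 8)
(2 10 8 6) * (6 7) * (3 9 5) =(2 10 8 7 6)(3 9 5) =[0, 1, 10, 9, 4, 3, 2, 6, 7, 5, 8]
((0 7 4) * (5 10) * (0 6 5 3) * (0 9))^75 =(0 6 3 7 5 9 4 10)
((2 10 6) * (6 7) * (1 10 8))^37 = (1 10 7 6 2 8)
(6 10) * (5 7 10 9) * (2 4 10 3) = (2 4 10 6 9 5 7 3) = [0, 1, 4, 2, 10, 7, 9, 3, 8, 5, 6]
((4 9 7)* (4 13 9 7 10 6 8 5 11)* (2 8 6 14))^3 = (2 11 13 14 5 7 10 8 4 9)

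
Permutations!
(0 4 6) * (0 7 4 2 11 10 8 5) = [2, 1, 11, 3, 6, 0, 7, 4, 5, 9, 8, 10] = (0 2 11 10 8 5)(4 6 7)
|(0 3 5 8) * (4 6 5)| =6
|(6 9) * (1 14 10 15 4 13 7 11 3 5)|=|(1 14 10 15 4 13 7 11 3 5)(6 9)|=10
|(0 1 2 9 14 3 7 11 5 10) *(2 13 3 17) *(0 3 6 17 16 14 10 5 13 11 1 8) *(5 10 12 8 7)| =|(0 7 1 11 13 6 17 2 9 12 8)(3 5 10)(14 16)| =66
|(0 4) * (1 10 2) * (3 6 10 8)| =6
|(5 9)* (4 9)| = |(4 9 5)| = 3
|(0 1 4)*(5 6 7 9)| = |(0 1 4)(5 6 7 9)| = 12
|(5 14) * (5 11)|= 3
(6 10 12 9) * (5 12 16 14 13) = (5 12 9 6 10 16 14 13) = [0, 1, 2, 3, 4, 12, 10, 7, 8, 6, 16, 11, 9, 5, 13, 15, 14]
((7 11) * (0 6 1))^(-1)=((0 6 1)(7 11))^(-1)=(0 1 6)(7 11)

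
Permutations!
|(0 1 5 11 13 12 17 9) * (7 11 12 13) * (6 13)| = |(0 1 5 12 17 9)(6 13)(7 11)| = 6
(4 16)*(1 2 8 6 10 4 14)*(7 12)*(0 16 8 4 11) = [16, 2, 4, 3, 8, 5, 10, 12, 6, 9, 11, 0, 7, 13, 1, 15, 14] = (0 16 14 1 2 4 8 6 10 11)(7 12)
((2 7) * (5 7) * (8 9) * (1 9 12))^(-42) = (1 8)(9 12)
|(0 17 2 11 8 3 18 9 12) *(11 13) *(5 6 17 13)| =8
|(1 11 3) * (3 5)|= 4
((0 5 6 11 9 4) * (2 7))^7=(0 5 6 11 9 4)(2 7)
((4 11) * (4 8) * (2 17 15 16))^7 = ((2 17 15 16)(4 11 8))^7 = (2 16 15 17)(4 11 8)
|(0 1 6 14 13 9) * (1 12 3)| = 8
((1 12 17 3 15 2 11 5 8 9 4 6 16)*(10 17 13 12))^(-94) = (1 4 5 15 10 6 8 2 17 16 9 11 3)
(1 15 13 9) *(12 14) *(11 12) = (1 15 13 9)(11 12 14) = [0, 15, 2, 3, 4, 5, 6, 7, 8, 1, 10, 12, 14, 9, 11, 13]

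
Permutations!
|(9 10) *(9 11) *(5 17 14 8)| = 12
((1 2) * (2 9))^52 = ((1 9 2))^52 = (1 9 2)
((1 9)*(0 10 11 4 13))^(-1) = ((0 10 11 4 13)(1 9))^(-1) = (0 13 4 11 10)(1 9)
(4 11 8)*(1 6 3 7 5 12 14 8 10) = (1 6 3 7 5 12 14 8 4 11 10) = [0, 6, 2, 7, 11, 12, 3, 5, 4, 9, 1, 10, 14, 13, 8]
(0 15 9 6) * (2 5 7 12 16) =[15, 1, 5, 3, 4, 7, 0, 12, 8, 6, 10, 11, 16, 13, 14, 9, 2] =(0 15 9 6)(2 5 7 12 16)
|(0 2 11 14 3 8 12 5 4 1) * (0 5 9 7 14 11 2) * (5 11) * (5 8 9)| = |(1 11 8 12 5 4)(3 9 7 14)| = 12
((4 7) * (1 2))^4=(7)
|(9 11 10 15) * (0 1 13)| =12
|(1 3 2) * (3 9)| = |(1 9 3 2)| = 4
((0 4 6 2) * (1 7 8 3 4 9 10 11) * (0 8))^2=(0 10 1)(2 3 6 8 4)(7 9 11)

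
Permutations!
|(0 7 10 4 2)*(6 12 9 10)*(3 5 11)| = 24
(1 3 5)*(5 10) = (1 3 10 5) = [0, 3, 2, 10, 4, 1, 6, 7, 8, 9, 5]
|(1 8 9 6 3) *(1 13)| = |(1 8 9 6 3 13)| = 6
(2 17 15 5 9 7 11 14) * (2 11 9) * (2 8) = (2 17 15 5 8)(7 9)(11 14) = [0, 1, 17, 3, 4, 8, 6, 9, 2, 7, 10, 14, 12, 13, 11, 5, 16, 15]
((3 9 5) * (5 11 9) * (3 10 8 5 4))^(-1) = (3 4)(5 8 10)(9 11)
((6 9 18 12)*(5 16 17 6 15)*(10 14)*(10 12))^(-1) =(5 15 12 14 10 18 9 6 17 16)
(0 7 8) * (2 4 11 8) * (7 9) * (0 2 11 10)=[9, 1, 4, 3, 10, 5, 6, 11, 2, 7, 0, 8]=(0 9 7 11 8 2 4 10)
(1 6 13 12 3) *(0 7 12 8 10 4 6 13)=[7, 13, 2, 1, 6, 5, 0, 12, 10, 9, 4, 11, 3, 8]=(0 7 12 3 1 13 8 10 4 6)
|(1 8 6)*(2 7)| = 6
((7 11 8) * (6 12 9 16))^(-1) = ((6 12 9 16)(7 11 8))^(-1) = (6 16 9 12)(7 8 11)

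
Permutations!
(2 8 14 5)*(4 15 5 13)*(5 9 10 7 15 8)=(2 5)(4 8 14 13)(7 15 9 10)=[0, 1, 5, 3, 8, 2, 6, 15, 14, 10, 7, 11, 12, 4, 13, 9]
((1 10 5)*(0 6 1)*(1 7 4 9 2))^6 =((0 6 7 4 9 2 1 10 5))^6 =(0 1 4)(2 7 5)(6 10 9)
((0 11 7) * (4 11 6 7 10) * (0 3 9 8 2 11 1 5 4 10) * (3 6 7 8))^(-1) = (0 11 2 8 6 7)(1 4 5)(3 9)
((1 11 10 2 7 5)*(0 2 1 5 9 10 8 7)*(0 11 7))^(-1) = (0 8 11 2)(1 10 9 7)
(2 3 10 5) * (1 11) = [0, 11, 3, 10, 4, 2, 6, 7, 8, 9, 5, 1] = (1 11)(2 3 10 5)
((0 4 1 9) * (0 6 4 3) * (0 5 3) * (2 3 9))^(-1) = (1 4 6 9 5 3 2)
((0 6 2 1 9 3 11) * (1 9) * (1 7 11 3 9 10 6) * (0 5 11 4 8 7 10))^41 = ((0 1 10 6 2)(4 8 7)(5 11))^41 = (0 1 10 6 2)(4 7 8)(5 11)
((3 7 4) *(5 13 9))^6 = (13)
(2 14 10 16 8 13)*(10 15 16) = (2 14 15 16 8 13) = [0, 1, 14, 3, 4, 5, 6, 7, 13, 9, 10, 11, 12, 2, 15, 16, 8]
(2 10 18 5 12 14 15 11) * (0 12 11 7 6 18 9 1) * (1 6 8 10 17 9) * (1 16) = (0 12 14 15 7 8 10 16 1)(2 17 9 6 18 5 11) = [12, 0, 17, 3, 4, 11, 18, 8, 10, 6, 16, 2, 14, 13, 15, 7, 1, 9, 5]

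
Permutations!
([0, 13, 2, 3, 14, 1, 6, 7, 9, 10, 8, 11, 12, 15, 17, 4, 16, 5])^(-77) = (17)(8 9 10)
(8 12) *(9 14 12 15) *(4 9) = [0, 1, 2, 3, 9, 5, 6, 7, 15, 14, 10, 11, 8, 13, 12, 4] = (4 9 14 12 8 15)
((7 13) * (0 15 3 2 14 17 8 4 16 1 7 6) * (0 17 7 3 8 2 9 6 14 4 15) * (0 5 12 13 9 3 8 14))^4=(1 7 2 8 9 4 15 6 16 14 17)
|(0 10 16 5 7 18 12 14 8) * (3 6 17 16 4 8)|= 36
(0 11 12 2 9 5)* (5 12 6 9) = (0 11 6 9 12 2 5) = [11, 1, 5, 3, 4, 0, 9, 7, 8, 12, 10, 6, 2]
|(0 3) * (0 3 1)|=|(3)(0 1)|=2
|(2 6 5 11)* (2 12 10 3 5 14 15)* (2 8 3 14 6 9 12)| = 10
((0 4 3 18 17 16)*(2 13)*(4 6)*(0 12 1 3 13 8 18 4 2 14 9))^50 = ((0 6 2 8 18 17 16 12 1 3 4 13 14 9))^50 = (0 1 2 4 18 14 16)(3 8 13 17 9 12 6)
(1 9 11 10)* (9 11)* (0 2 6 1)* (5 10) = [2, 11, 6, 3, 4, 10, 1, 7, 8, 9, 0, 5] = (0 2 6 1 11 5 10)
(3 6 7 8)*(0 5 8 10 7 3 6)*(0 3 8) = (0 5)(6 8)(7 10) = [5, 1, 2, 3, 4, 0, 8, 10, 6, 9, 7]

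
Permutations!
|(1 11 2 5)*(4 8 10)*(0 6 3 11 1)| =|(0 6 3 11 2 5)(4 8 10)| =6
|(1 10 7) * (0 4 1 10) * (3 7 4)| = |(0 3 7 10 4 1)| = 6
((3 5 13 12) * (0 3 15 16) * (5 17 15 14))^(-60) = (17)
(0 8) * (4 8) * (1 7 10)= (0 4 8)(1 7 10)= [4, 7, 2, 3, 8, 5, 6, 10, 0, 9, 1]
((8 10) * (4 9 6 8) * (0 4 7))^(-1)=(0 7 10 8 6 9 4)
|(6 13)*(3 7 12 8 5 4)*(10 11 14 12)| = |(3 7 10 11 14 12 8 5 4)(6 13)| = 18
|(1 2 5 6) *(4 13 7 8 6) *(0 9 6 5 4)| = 10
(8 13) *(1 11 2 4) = (1 11 2 4)(8 13) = [0, 11, 4, 3, 1, 5, 6, 7, 13, 9, 10, 2, 12, 8]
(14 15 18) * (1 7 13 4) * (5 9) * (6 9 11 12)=[0, 7, 2, 3, 1, 11, 9, 13, 8, 5, 10, 12, 6, 4, 15, 18, 16, 17, 14]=(1 7 13 4)(5 11 12 6 9)(14 15 18)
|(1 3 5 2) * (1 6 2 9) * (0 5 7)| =6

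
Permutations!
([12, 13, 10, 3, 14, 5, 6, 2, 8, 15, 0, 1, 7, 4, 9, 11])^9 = (0 10 2 7 12)(1 4 9 11 13 14 15)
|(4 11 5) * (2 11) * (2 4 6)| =|(2 11 5 6)| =4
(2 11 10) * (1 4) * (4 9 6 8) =(1 9 6 8 4)(2 11 10) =[0, 9, 11, 3, 1, 5, 8, 7, 4, 6, 2, 10]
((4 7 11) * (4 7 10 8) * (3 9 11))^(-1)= (3 7 11 9)(4 8 10)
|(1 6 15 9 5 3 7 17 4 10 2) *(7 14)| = 12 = |(1 6 15 9 5 3 14 7 17 4 10 2)|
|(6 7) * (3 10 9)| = 6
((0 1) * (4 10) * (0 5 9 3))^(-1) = (0 3 9 5 1)(4 10)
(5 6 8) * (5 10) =(5 6 8 10) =[0, 1, 2, 3, 4, 6, 8, 7, 10, 9, 5]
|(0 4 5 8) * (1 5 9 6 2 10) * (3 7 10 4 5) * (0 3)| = |(0 5 8 3 7 10 1)(2 4 9 6)| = 28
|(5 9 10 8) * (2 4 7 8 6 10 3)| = 14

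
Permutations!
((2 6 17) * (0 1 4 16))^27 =(17)(0 16 4 1)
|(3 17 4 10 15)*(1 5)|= 10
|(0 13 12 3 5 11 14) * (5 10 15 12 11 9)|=|(0 13 11 14)(3 10 15 12)(5 9)|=4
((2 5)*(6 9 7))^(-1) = ((2 5)(6 9 7))^(-1) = (2 5)(6 7 9)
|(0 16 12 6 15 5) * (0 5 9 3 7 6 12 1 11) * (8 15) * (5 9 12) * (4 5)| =36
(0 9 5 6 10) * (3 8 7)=(0 9 5 6 10)(3 8 7)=[9, 1, 2, 8, 4, 6, 10, 3, 7, 5, 0]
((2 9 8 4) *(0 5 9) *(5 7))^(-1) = ((0 7 5 9 8 4 2))^(-1) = (0 2 4 8 9 5 7)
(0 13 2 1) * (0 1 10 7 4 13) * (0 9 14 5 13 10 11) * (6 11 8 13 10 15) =(0 9 14 5 10 7 4 15 6 11)(2 8 13) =[9, 1, 8, 3, 15, 10, 11, 4, 13, 14, 7, 0, 12, 2, 5, 6]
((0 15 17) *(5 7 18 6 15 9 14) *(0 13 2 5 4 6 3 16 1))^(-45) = (18)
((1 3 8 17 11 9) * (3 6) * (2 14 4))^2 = ((1 6 3 8 17 11 9)(2 14 4))^2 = (1 3 17 9 6 8 11)(2 4 14)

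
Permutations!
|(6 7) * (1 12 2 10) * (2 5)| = 10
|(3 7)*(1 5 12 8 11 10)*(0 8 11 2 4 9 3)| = 35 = |(0 8 2 4 9 3 7)(1 5 12 11 10)|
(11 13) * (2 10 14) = (2 10 14)(11 13) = [0, 1, 10, 3, 4, 5, 6, 7, 8, 9, 14, 13, 12, 11, 2]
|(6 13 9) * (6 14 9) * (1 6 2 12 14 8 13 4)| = 6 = |(1 6 4)(2 12 14 9 8 13)|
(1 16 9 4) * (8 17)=[0, 16, 2, 3, 1, 5, 6, 7, 17, 4, 10, 11, 12, 13, 14, 15, 9, 8]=(1 16 9 4)(8 17)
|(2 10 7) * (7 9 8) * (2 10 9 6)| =6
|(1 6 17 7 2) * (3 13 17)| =|(1 6 3 13 17 7 2)| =7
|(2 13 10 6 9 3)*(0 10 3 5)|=|(0 10 6 9 5)(2 13 3)|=15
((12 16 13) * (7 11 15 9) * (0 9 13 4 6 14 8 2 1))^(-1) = (0 1 2 8 14 6 4 16 12 13 15 11 7 9)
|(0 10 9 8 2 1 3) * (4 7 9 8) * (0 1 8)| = 6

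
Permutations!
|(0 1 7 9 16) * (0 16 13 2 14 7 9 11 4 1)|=|(16)(1 9 13 2 14 7 11 4)|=8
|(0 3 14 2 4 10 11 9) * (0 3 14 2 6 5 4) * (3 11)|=|(0 14 6 5 4 10 3 2)(9 11)|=8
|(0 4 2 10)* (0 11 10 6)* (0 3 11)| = 7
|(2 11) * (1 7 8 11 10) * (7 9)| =7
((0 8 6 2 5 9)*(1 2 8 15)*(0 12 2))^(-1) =((0 15 1)(2 5 9 12)(6 8))^(-1) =(0 1 15)(2 12 9 5)(6 8)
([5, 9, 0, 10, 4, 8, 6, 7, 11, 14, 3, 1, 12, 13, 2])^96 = (14)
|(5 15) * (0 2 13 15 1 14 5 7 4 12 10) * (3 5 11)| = 40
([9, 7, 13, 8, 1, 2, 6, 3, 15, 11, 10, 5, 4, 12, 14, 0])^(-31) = [1, 5, 15, 13, 11, 8, 6, 2, 12, 7, 10, 3, 9, 0, 14, 4]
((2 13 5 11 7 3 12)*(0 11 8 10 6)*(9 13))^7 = (0 13 7 8 12 6 9 11 5 3 10 2)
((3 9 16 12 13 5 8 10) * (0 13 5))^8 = ((0 13)(3 9 16 12 5 8 10))^8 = (3 9 16 12 5 8 10)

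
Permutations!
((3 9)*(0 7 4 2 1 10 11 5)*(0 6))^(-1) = ((0 7 4 2 1 10 11 5 6)(3 9))^(-1) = (0 6 5 11 10 1 2 4 7)(3 9)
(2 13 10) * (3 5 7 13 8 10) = [0, 1, 8, 5, 4, 7, 6, 13, 10, 9, 2, 11, 12, 3] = (2 8 10)(3 5 7 13)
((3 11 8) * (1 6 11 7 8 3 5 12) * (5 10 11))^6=(1 5)(3 7 8 10 11)(6 12)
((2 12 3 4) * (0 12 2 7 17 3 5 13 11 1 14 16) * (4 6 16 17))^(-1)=((0 12 5 13 11 1 14 17 3 6 16)(4 7))^(-1)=(0 16 6 3 17 14 1 11 13 5 12)(4 7)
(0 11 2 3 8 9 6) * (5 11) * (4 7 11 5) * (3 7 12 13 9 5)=[4, 1, 7, 8, 12, 3, 0, 11, 5, 6, 10, 2, 13, 9]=(0 4 12 13 9 6)(2 7 11)(3 8 5)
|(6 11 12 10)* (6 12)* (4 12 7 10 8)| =|(4 12 8)(6 11)(7 10)| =6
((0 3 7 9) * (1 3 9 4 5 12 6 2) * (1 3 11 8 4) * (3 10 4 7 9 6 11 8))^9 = (0 9 3 11 12 5 4 10 2 6)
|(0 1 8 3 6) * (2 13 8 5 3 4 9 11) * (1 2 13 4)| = |(0 2 4 9 11 13 8 1 5 3 6)| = 11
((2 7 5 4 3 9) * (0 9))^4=(0 5 9 4 2 3 7)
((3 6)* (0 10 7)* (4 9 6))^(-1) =((0 10 7)(3 4 9 6))^(-1) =(0 7 10)(3 6 9 4)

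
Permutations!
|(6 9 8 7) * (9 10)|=5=|(6 10 9 8 7)|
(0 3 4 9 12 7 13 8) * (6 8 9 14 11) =(0 3 4 14 11 6 8)(7 13 9 12) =[3, 1, 2, 4, 14, 5, 8, 13, 0, 12, 10, 6, 7, 9, 11]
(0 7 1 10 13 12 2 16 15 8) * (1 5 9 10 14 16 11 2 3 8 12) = (0 7 5 9 10 13 1 14 16 15 12 3 8)(2 11) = [7, 14, 11, 8, 4, 9, 6, 5, 0, 10, 13, 2, 3, 1, 16, 12, 15]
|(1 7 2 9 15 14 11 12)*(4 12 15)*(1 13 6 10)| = 9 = |(1 7 2 9 4 12 13 6 10)(11 15 14)|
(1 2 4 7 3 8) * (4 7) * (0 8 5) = (0 8 1 2 7 3 5) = [8, 2, 7, 5, 4, 0, 6, 3, 1]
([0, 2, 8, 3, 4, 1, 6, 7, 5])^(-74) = [0, 8, 5, 3, 4, 2, 6, 7, 1]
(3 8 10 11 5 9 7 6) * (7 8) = [0, 1, 2, 7, 4, 9, 3, 6, 10, 8, 11, 5] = (3 7 6)(5 9 8 10 11)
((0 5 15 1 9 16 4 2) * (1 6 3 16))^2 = (0 15 3 4)(2 5 6 16)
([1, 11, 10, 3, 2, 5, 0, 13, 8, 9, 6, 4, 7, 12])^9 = [11, 4, 6, 3, 10, 5, 1, 7, 8, 9, 0, 2, 12, 13]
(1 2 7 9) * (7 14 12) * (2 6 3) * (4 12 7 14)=(1 6 3 2 4 12 14 7 9)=[0, 6, 4, 2, 12, 5, 3, 9, 8, 1, 10, 11, 14, 13, 7]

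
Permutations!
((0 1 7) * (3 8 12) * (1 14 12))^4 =((0 14 12 3 8 1 7))^4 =(0 8 14 1 12 7 3)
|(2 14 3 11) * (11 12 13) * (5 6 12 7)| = |(2 14 3 7 5 6 12 13 11)| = 9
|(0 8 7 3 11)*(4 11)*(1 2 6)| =|(0 8 7 3 4 11)(1 2 6)| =6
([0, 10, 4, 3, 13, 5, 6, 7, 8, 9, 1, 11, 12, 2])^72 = (13)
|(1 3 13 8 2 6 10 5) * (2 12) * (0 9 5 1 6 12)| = |(0 9 5 6 10 1 3 13 8)(2 12)| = 18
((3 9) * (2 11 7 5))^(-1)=(2 5 7 11)(3 9)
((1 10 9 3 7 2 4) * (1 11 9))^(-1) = (1 10)(2 7 3 9 11 4)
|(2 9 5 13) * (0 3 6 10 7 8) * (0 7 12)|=20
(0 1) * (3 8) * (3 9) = [1, 0, 2, 8, 4, 5, 6, 7, 9, 3] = (0 1)(3 8 9)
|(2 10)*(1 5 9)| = |(1 5 9)(2 10)| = 6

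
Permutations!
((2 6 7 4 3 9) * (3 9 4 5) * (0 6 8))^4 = ((0 6 7 5 3 4 9 2 8))^4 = (0 3 8 5 2 7 9 6 4)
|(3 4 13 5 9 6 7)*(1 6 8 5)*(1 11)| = 21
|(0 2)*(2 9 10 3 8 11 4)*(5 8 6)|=|(0 9 10 3 6 5 8 11 4 2)|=10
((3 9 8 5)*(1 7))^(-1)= (1 7)(3 5 8 9)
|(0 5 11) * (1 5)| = |(0 1 5 11)| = 4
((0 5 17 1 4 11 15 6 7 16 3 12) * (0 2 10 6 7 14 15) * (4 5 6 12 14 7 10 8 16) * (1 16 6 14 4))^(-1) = ((0 14 15 10 12 2 8 6 7 1 5 17 16 3 4 11))^(-1) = (0 11 4 3 16 17 5 1 7 6 8 2 12 10 15 14)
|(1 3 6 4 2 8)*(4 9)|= 7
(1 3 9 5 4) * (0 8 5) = [8, 3, 2, 9, 1, 4, 6, 7, 5, 0] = (0 8 5 4 1 3 9)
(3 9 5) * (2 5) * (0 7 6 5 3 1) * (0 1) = (0 7 6 5)(2 3 9) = [7, 1, 3, 9, 4, 0, 5, 6, 8, 2]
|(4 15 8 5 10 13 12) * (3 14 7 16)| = 28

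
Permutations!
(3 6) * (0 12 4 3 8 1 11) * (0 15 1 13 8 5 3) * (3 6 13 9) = (0 12 4)(1 11 15)(3 13 8 9)(5 6) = [12, 11, 2, 13, 0, 6, 5, 7, 9, 3, 10, 15, 4, 8, 14, 1]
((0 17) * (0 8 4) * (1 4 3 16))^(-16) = ((0 17 8 3 16 1 4))^(-16) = (0 1 3 17 4 16 8)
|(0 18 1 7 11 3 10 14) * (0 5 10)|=|(0 18 1 7 11 3)(5 10 14)|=6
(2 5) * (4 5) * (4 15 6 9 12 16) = [0, 1, 15, 3, 5, 2, 9, 7, 8, 12, 10, 11, 16, 13, 14, 6, 4] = (2 15 6 9 12 16 4 5)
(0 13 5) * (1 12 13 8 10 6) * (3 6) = (0 8 10 3 6 1 12 13 5) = [8, 12, 2, 6, 4, 0, 1, 7, 10, 9, 3, 11, 13, 5]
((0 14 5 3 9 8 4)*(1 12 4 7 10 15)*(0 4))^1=((0 14 5 3 9 8 7 10 15 1 12))^1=(0 14 5 3 9 8 7 10 15 1 12)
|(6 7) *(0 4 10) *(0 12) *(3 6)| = 12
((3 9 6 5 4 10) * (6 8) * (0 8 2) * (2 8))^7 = ((0 2)(3 9 8 6 5 4 10))^7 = (10)(0 2)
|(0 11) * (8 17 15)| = |(0 11)(8 17 15)| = 6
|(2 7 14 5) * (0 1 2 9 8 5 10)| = |(0 1 2 7 14 10)(5 9 8)| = 6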